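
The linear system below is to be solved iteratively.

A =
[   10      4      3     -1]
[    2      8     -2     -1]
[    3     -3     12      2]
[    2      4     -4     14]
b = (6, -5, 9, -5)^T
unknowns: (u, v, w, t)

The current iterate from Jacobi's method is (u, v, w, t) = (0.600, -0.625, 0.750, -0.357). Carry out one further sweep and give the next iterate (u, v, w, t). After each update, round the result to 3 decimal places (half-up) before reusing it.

(0.589, -0.632, 0.503, -0.050)

One sweep:
  u = (6 - (4)·-0.625 - (3)·0.750 - (-1)·-0.357) / (10) = 0.589
  v = (-5 - (2)·0.600 - (-2)·0.750 - (-1)·-0.357) / (8) = -0.632
  w = (9 - (3)·0.600 - (-3)·-0.625 - (2)·-0.357) / (12) = 0.503
  t = (-5 - (2)·0.600 - (4)·-0.625 - (-4)·0.750) / (14) = -0.050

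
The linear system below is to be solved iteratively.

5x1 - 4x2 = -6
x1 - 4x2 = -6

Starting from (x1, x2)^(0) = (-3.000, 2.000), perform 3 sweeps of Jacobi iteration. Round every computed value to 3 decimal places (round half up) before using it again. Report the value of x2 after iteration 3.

1.350

Iteration 1:
  x1 = (-6 - (-4)·2.000) / (5) = 0.400
  x2 = (-6 - (1)·-3.000) / (-4) = 0.750
Iteration 2:
  x1 = (-6 - (-4)·0.750) / (5) = -0.600
  x2 = (-6 - (1)·0.400) / (-4) = 1.600
Iteration 3:
  x1 = (-6 - (-4)·1.600) / (5) = 0.080
  x2 = (-6 - (1)·-0.600) / (-4) = 1.350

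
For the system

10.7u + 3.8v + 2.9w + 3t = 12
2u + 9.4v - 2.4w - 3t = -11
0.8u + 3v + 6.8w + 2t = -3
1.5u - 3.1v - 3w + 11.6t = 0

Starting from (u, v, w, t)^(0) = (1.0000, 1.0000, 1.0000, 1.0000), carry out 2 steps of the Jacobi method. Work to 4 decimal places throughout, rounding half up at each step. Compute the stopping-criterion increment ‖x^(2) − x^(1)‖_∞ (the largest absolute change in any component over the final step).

Iteration 1:
  u = (12 - (3.8)·1.0000 - (2.9)·1.0000 - (3)·1.0000) / (10.7) = 0.2150
  v = (-11 - (2)·1.0000 - (-2.4)·1.0000 - (-3)·1.0000) / (9.4) = -0.8085
  w = (-3 - (0.8)·1.0000 - (3)·1.0000 - (2)·1.0000) / (6.8) = -1.2941
  t = (0 - (1.5)·1.0000 - (-3.1)·1.0000 - (-3)·1.0000) / (11.6) = 0.3966
Iteration 2:
  u = (12 - (3.8)·-0.8085 - (2.9)·-1.2941 - (3)·0.3966) / (10.7) = 1.6482
  v = (-11 - (2)·0.2150 - (-2.4)·-1.2941 - (-3)·0.3966) / (9.4) = -1.4198
  w = (-3 - (0.8)·0.2150 - (3)·-0.8085 - (2)·0.3966) / (6.8) = -0.2264
  t = (0 - (1.5)·0.2150 - (-3.1)·-0.8085 - (-3)·-1.2941) / (11.6) = -0.5785
Change: (1.4332, -0.6113, 1.0677, -0.9751) → max |·| = 1.4332

1.4332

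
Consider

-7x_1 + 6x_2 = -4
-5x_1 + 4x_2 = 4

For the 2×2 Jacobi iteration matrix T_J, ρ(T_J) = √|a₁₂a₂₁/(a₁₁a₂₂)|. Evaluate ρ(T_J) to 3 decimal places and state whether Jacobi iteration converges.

a₁₂a₂₁/(a₁₁a₂₂) = (6)·(-5) / ((-7)·(4)) = 1.071429
ρ = √|1.071429| = √1.071429 = 1.035
ρ > 1, so Jacobi diverges

1.035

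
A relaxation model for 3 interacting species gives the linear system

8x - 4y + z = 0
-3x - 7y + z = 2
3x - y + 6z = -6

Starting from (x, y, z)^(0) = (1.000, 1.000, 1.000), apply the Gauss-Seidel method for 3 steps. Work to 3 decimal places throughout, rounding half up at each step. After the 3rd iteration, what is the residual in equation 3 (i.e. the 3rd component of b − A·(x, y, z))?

Iteration 1:
  x = (0 - (-4)·1.000 - (1)·1.000) / (8) = 0.375
  y = (2 - (-3)·0.375 - (1)·1.000) / (-7) = -0.304
  z = (-6 - (3)·0.375 - (-1)·-0.304) / (6) = -1.238
Iteration 2:
  x = (0 - (-4)·-0.304 - (1)·-1.238) / (8) = 0.003
  y = (2 - (-3)·0.003 - (1)·-1.238) / (-7) = -0.464
  z = (-6 - (3)·0.003 - (-1)·-0.464) / (6) = -1.079
Iteration 3:
  x = (0 - (-4)·-0.464 - (1)·-1.079) / (8) = -0.097
  y = (2 - (-3)·-0.097 - (1)·-1.079) / (-7) = -0.398
  z = (-6 - (3)·-0.097 - (-1)·-0.398) / (6) = -1.018
Residual b − A·x = (0.202, -0.059, 0.001)

0.001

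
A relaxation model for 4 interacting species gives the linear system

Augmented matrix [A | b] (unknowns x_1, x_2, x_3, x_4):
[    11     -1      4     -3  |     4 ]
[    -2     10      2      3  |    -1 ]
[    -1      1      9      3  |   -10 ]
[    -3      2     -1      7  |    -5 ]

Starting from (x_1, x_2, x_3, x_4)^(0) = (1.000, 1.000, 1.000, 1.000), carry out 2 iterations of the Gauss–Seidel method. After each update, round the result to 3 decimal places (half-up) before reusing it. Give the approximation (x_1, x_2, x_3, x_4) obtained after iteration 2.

(0.641, 0.477, -0.893, -0.703)

Iteration 1:
  x_1 = (4 - (-1)·1.000 - (4)·1.000 - (-3)·1.000) / (11) = 0.364
  x_2 = (-1 - (-2)·0.364 - (2)·1.000 - (3)·1.000) / (10) = -0.527
  x_3 = (-10 - (-1)·0.364 - (1)·-0.527 - (3)·1.000) / (9) = -1.345
  x_4 = (-5 - (-3)·0.364 - (2)·-0.527 - (-1)·-1.345) / (7) = -0.600
Iteration 2:
  x_1 = (4 - (-1)·-0.527 - (4)·-1.345 - (-3)·-0.600) / (11) = 0.641
  x_2 = (-1 - (-2)·0.641 - (2)·-1.345 - (3)·-0.600) / (10) = 0.477
  x_3 = (-10 - (-1)·0.641 - (1)·0.477 - (3)·-0.600) / (9) = -0.893
  x_4 = (-5 - (-3)·0.641 - (2)·0.477 - (-1)·-0.893) / (7) = -0.703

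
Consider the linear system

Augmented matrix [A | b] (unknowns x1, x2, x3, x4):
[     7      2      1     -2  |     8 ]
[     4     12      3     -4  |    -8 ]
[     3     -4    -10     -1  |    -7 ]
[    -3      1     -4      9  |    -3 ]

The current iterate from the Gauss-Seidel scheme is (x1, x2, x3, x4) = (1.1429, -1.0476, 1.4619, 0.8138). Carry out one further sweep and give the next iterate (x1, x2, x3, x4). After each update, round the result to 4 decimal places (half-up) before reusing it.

One sweep:
  x1 = (8 - (2)·-1.0476 - (1)·1.4619 - (-2)·0.8138) / (7) = 1.4658
  x2 = (-8 - (4)·1.4658 - (3)·1.4619 - (-4)·0.8138) / (12) = -1.2495
  x3 = (-7 - (3)·1.4658 - (-4)·-1.2495 - (-1)·0.8138) / (-10) = 1.5582
  x4 = (-3 - (-3)·1.4658 - (1)·-1.2495 - (-4)·1.5582) / (9) = 0.9866

(1.4658, -1.2495, 1.5582, 0.9866)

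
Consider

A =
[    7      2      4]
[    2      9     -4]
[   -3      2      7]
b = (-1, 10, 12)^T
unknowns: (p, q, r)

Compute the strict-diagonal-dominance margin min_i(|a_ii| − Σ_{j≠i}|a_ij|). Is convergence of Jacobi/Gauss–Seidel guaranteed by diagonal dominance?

row 1: |7| − (2+4) = 1
row 2: |9| − (2+4) = 3
row 3: |7| − (3+2) = 2
minimum over rows = 1 → strictly diagonally dominant (convergence guaranteed)

1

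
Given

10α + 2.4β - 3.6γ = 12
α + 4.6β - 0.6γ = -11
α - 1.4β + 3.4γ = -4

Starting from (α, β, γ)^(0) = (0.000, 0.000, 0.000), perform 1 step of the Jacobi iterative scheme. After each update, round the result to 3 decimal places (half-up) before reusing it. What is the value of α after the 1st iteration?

Iteration 1:
  α = (12 - (2.4)·0.000 - (-3.6)·0.000) / (10) = 1.200
  β = (-11 - (1)·0.000 - (-0.6)·0.000) / (4.6) = -2.391
  γ = (-4 - (1)·0.000 - (-1.4)·0.000) / (3.4) = -1.176

1.200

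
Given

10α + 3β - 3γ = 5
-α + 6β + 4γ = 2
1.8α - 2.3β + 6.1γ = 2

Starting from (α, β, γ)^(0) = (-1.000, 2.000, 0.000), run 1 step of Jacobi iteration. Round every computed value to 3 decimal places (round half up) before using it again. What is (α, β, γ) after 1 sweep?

(-0.100, 0.167, 1.377)

Iteration 1:
  α = (5 - (3)·2.000 - (-3)·0.000) / (10) = -0.100
  β = (2 - (-1)·-1.000 - (4)·0.000) / (6) = 0.167
  γ = (2 - (1.8)·-1.000 - (-2.3)·2.000) / (6.1) = 1.377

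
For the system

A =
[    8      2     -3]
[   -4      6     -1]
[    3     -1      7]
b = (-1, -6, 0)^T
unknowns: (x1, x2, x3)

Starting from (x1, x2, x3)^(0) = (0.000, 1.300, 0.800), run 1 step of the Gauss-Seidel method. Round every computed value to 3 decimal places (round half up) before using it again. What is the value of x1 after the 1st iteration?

Iteration 1:
  x1 = (-1 - (2)·1.300 - (-3)·0.800) / (8) = -0.150
  x2 = (-6 - (-4)·-0.150 - (-1)·0.800) / (6) = -0.967
  x3 = (0 - (3)·-0.150 - (-1)·-0.967) / (7) = -0.074

-0.150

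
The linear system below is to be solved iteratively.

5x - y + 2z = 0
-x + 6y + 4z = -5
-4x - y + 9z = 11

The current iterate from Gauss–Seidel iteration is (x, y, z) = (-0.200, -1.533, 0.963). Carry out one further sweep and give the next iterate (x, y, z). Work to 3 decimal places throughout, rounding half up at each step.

One sweep:
  x = (0 - (-1)·-1.533 - (2)·0.963) / (5) = -0.692
  y = (-5 - (-1)·-0.692 - (4)·0.963) / (6) = -1.591
  z = (11 - (-4)·-0.692 - (-1)·-1.591) / (9) = 0.738

(-0.692, -1.591, 0.738)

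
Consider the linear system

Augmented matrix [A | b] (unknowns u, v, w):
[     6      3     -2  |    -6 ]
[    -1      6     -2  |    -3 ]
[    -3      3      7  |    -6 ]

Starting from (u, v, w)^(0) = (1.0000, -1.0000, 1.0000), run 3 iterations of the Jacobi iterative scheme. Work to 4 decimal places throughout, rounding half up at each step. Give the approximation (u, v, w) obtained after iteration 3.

(-1.0456, -0.9762, -1.0595)

Iteration 1:
  u = (-6 - (3)·-1.0000 - (-2)·1.0000) / (6) = -0.1667
  v = (-3 - (-1)·1.0000 - (-2)·1.0000) / (6) = 0.0000
  w = (-6 - (-3)·1.0000 - (3)·-1.0000) / (7) = 0.0000
Iteration 2:
  u = (-6 - (3)·0.0000 - (-2)·0.0000) / (6) = -1.0000
  v = (-3 - (-1)·-0.1667 - (-2)·0.0000) / (6) = -0.5278
  w = (-6 - (-3)·-0.1667 - (3)·0.0000) / (7) = -0.9286
Iteration 3:
  u = (-6 - (3)·-0.5278 - (-2)·-0.9286) / (6) = -1.0456
  v = (-3 - (-1)·-1.0000 - (-2)·-0.9286) / (6) = -0.9762
  w = (-6 - (-3)·-1.0000 - (3)·-0.5278) / (7) = -1.0595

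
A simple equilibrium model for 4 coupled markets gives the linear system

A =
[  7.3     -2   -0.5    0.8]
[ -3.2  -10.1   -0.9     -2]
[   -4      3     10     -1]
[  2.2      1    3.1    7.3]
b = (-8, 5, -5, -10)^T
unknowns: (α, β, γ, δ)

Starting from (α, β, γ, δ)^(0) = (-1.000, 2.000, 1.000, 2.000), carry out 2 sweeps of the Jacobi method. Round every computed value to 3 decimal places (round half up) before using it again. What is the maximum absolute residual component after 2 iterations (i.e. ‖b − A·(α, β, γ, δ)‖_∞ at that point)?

Iteration 1:
  α = (-8 - (-2)·2.000 - (-0.5)·1.000 - (0.8)·2.000) / (7.3) = -0.699
  β = (5 - (-3.2)·-1.000 - (-0.9)·1.000 - (-2)·2.000) / (-10.1) = -0.663
  γ = (-5 - (-4)·-1.000 - (3)·2.000 - (-1)·2.000) / (10) = -1.300
  δ = (-10 - (2.2)·-1.000 - (1)·2.000 - (3.1)·1.000) / (7.3) = -1.767
Iteration 2:
  α = (-8 - (-2)·-0.663 - (-0.5)·-1.300 - (0.8)·-1.767) / (7.3) = -1.173
  β = (5 - (-3.2)·-0.699 - (-0.9)·-1.300 - (-2)·-1.767) / (-10.1) = 0.192
  γ = (-5 - (-4)·-0.699 - (3)·-0.663 - (-1)·-1.767) / (10) = -0.757
  δ = (-10 - (2.2)·-0.699 - (1)·-0.663 - (3.1)·-1.300) / (7.3) = -0.516
Residual b − A·x = (0.981, 1.472, -3.214, -1.498); ∞-norm = 3.214

3.214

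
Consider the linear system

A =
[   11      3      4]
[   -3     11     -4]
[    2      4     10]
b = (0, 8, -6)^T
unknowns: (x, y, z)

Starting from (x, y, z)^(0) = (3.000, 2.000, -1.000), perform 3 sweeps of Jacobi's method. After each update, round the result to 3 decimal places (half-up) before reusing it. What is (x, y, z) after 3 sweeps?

Iteration 1:
  x = (0 - (3)·2.000 - (4)·-1.000) / (11) = -0.182
  y = (8 - (-3)·3.000 - (-4)·-1.000) / (11) = 1.182
  z = (-6 - (2)·3.000 - (4)·2.000) / (10) = -2.000
Iteration 2:
  x = (0 - (3)·1.182 - (4)·-2.000) / (11) = 0.405
  y = (8 - (-3)·-0.182 - (-4)·-2.000) / (11) = -0.050
  z = (-6 - (2)·-0.182 - (4)·1.182) / (10) = -1.036
Iteration 3:
  x = (0 - (3)·-0.050 - (4)·-1.036) / (11) = 0.390
  y = (8 - (-3)·0.405 - (-4)·-1.036) / (11) = 0.461
  z = (-6 - (2)·0.405 - (4)·-0.050) / (10) = -0.661

(0.390, 0.461, -0.661)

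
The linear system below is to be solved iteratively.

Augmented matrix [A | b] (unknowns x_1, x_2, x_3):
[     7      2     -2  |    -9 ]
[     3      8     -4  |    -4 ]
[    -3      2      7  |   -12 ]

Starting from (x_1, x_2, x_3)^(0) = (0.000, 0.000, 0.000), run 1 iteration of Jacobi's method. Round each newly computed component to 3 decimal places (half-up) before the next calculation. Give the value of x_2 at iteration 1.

Iteration 1:
  x_1 = (-9 - (2)·0.000 - (-2)·0.000) / (7) = -1.286
  x_2 = (-4 - (3)·0.000 - (-4)·0.000) / (8) = -0.500
  x_3 = (-12 - (-3)·0.000 - (2)·0.000) / (7) = -1.714

-0.500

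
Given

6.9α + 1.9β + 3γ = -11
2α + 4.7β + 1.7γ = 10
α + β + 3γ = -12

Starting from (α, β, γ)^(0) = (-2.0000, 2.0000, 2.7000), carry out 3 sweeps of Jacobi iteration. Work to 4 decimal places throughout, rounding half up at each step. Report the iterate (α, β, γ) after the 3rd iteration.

(-1.4190, 3.5887, -5.5268)

Iteration 1:
  α = (-11 - (1.9)·2.0000 - (3)·2.7000) / (6.9) = -3.3188
  β = (10 - (2)·-2.0000 - (1.7)·2.7000) / (4.7) = 2.0021
  γ = (-12 - (1)·-2.0000 - (1)·2.0000) / (3) = -4.0000
Iteration 2:
  α = (-11 - (1.9)·2.0021 - (3)·-4.0000) / (6.9) = -0.4064
  β = (10 - (2)·-3.3188 - (1.7)·-4.0000) / (4.7) = 4.9867
  γ = (-12 - (1)·-3.3188 - (1)·2.0021) / (3) = -3.5611
Iteration 3:
  α = (-11 - (1.9)·4.9867 - (3)·-3.5611) / (6.9) = -1.4190
  β = (10 - (2)·-0.4064 - (1.7)·-3.5611) / (4.7) = 3.5887
  γ = (-12 - (1)·-0.4064 - (1)·4.9867) / (3) = -5.5268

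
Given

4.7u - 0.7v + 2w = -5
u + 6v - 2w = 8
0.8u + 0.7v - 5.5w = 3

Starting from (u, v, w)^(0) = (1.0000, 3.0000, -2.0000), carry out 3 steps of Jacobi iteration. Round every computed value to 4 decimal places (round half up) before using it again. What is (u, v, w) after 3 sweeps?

(-0.6814, 1.3477, -0.5243)

Iteration 1:
  u = (-5 - (-0.7)·3.0000 - (2)·-2.0000) / (4.7) = 0.2340
  v = (8 - (1)·1.0000 - (-2)·-2.0000) / (6) = 0.5000
  w = (3 - (0.8)·1.0000 - (0.7)·3.0000) / (-5.5) = -0.0182
Iteration 2:
  u = (-5 - (-0.7)·0.5000 - (2)·-0.0182) / (4.7) = -0.9816
  v = (8 - (1)·0.2340 - (-2)·-0.0182) / (6) = 1.2883
  w = (3 - (0.8)·0.2340 - (0.7)·0.5000) / (-5.5) = -0.4478
Iteration 3:
  u = (-5 - (-0.7)·1.2883 - (2)·-0.4478) / (4.7) = -0.6814
  v = (8 - (1)·-0.9816 - (-2)·-0.4478) / (6) = 1.3477
  w = (3 - (0.8)·-0.9816 - (0.7)·1.2883) / (-5.5) = -0.5243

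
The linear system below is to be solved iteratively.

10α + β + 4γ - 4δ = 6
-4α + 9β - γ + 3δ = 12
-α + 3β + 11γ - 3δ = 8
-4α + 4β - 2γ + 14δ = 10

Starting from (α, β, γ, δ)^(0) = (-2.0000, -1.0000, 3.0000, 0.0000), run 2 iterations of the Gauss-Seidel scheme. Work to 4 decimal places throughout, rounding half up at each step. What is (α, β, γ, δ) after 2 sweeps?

(0.4204, 1.4855, 0.4149, 0.4692)

Iteration 1:
  α = (6 - (1)·-1.0000 - (4)·3.0000 - (-4)·0.0000) / (10) = -0.5000
  β = (12 - (-4)·-0.5000 - (-1)·3.0000 - (3)·0.0000) / (9) = 1.4444
  γ = (8 - (-1)·-0.5000 - (3)·1.4444 - (-3)·0.0000) / (11) = 0.2879
  δ = (10 - (-4)·-0.5000 - (4)·1.4444 - (-2)·0.2879) / (14) = 0.1999
Iteration 2:
  α = (6 - (1)·1.4444 - (4)·0.2879 - (-4)·0.1999) / (10) = 0.4204
  β = (12 - (-4)·0.4204 - (-1)·0.2879 - (3)·0.1999) / (9) = 1.4855
  γ = (8 - (-1)·0.4204 - (3)·1.4855 - (-3)·0.1999) / (11) = 0.4149
  δ = (10 - (-4)·0.4204 - (4)·1.4855 - (-2)·0.4149) / (14) = 0.4692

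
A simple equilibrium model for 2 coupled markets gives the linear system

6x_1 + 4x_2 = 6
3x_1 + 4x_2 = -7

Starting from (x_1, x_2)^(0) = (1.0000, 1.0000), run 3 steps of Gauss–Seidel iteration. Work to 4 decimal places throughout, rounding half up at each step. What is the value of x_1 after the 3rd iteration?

3.3333

Iteration 1:
  x_1 = (6 - (4)·1.0000) / (6) = 0.3333
  x_2 = (-7 - (3)·0.3333) / (4) = -2.0000
Iteration 2:
  x_1 = (6 - (4)·-2.0000) / (6) = 2.3333
  x_2 = (-7 - (3)·2.3333) / (4) = -3.5000
Iteration 3:
  x_1 = (6 - (4)·-3.5000) / (6) = 3.3333
  x_2 = (-7 - (3)·3.3333) / (4) = -4.2500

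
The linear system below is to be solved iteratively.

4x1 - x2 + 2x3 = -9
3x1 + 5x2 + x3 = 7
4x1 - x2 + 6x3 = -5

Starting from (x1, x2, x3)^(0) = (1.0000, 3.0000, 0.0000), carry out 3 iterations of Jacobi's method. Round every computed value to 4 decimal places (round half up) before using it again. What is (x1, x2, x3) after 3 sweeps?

(-1.7750, 2.2700, 0.6167)

Iteration 1:
  x1 = (-9 - (-1)·3.0000 - (2)·0.0000) / (4) = -1.5000
  x2 = (7 - (3)·1.0000 - (1)·0.0000) / (5) = 0.8000
  x3 = (-5 - (4)·1.0000 - (-1)·3.0000) / (6) = -1.0000
Iteration 2:
  x1 = (-9 - (-1)·0.8000 - (2)·-1.0000) / (4) = -1.5500
  x2 = (7 - (3)·-1.5000 - (1)·-1.0000) / (5) = 2.5000
  x3 = (-5 - (4)·-1.5000 - (-1)·0.8000) / (6) = 0.3000
Iteration 3:
  x1 = (-9 - (-1)·2.5000 - (2)·0.3000) / (4) = -1.7750
  x2 = (7 - (3)·-1.5500 - (1)·0.3000) / (5) = 2.2700
  x3 = (-5 - (4)·-1.5500 - (-1)·2.5000) / (6) = 0.6167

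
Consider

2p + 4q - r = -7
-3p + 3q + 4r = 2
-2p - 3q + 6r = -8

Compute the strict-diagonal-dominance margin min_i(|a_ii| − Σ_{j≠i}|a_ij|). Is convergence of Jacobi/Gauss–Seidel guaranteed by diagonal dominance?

-4

row 1: |2| − (4+1) = -3
row 2: |3| − (3+4) = -4
row 3: |6| − (2+3) = 1
minimum over rows = -4 → not strictly diagonally dominant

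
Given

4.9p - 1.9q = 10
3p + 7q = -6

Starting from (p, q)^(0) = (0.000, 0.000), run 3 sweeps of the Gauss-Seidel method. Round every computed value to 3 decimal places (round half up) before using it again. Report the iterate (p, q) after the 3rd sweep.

Iteration 1:
  p = (10 - (-1.9)·0.000) / (4.9) = 2.041
  q = (-6 - (3)·2.041) / (7) = -1.732
Iteration 2:
  p = (10 - (-1.9)·-1.732) / (4.9) = 1.369
  q = (-6 - (3)·1.369) / (7) = -1.444
Iteration 3:
  p = (10 - (-1.9)·-1.444) / (4.9) = 1.481
  q = (-6 - (3)·1.481) / (7) = -1.492

(1.481, -1.492)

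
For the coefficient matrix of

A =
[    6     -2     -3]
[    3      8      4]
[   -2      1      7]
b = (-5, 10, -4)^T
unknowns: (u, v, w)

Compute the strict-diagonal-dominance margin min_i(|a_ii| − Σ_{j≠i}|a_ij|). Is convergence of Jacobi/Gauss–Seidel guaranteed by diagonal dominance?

row 1: |6| − (2+3) = 1
row 2: |8| − (3+4) = 1
row 3: |7| − (2+1) = 4
minimum over rows = 1 → strictly diagonally dominant (convergence guaranteed)

1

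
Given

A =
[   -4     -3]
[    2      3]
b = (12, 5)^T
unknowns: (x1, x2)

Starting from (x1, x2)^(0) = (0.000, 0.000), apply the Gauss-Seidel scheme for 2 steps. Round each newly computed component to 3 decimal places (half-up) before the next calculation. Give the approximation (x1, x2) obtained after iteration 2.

Iteration 1:
  x1 = (12 - (-3)·0.000) / (-4) = -3.000
  x2 = (5 - (2)·-3.000) / (3) = 3.667
Iteration 2:
  x1 = (12 - (-3)·3.667) / (-4) = -5.750
  x2 = (5 - (2)·-5.750) / (3) = 5.500

(-5.750, 5.500)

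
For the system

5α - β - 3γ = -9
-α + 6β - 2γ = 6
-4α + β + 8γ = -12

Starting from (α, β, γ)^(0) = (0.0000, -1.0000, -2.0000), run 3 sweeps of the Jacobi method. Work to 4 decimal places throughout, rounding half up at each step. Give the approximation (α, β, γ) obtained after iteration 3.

Iteration 1:
  α = (-9 - (-1)·-1.0000 - (-3)·-2.0000) / (5) = -3.2000
  β = (6 - (-1)·0.0000 - (-2)·-2.0000) / (6) = 0.3333
  γ = (-12 - (-4)·0.0000 - (1)·-1.0000) / (8) = -1.3750
Iteration 2:
  α = (-9 - (-1)·0.3333 - (-3)·-1.3750) / (5) = -2.5583
  β = (6 - (-1)·-3.2000 - (-2)·-1.3750) / (6) = 0.0083
  γ = (-12 - (-4)·-3.2000 - (1)·0.3333) / (8) = -3.1417
Iteration 3:
  α = (-9 - (-1)·0.0083 - (-3)·-3.1417) / (5) = -3.6834
  β = (6 - (-1)·-2.5583 - (-2)·-3.1417) / (6) = -0.4736
  γ = (-12 - (-4)·-2.5583 - (1)·0.0083) / (8) = -2.7802

(-3.6834, -0.4736, -2.7802)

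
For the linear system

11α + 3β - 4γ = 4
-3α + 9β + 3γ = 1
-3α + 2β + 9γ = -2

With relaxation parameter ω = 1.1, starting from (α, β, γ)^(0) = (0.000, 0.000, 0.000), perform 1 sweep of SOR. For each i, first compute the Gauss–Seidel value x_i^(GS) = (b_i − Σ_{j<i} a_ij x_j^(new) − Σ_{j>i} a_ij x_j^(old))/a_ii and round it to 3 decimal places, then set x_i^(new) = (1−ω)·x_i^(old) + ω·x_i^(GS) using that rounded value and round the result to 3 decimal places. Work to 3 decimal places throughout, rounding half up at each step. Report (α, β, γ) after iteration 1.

(0.400, 0.268, -0.163)

Iteration 1:
  α: GS value = (4 - (3)·0.000 - (-4)·0.000) / (11) = 0.364;  α ← (1−ω)·0.000 + ω·0.364 = 0.400
  β: GS value = (1 - (-3)·0.400 - (3)·0.000) / (9) = 0.244;  β ← (1−ω)·0.000 + ω·0.244 = 0.268
  γ: GS value = (-2 - (-3)·0.400 - (2)·0.268) / (9) = -0.148;  γ ← (1−ω)·0.000 + ω·-0.148 = -0.163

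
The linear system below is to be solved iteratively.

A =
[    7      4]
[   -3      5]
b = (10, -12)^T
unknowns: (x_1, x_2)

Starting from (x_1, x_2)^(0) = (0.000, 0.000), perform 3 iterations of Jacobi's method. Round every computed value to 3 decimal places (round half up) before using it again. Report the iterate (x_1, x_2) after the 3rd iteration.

Iteration 1:
  x_1 = (10 - (4)·0.000) / (7) = 1.429
  x_2 = (-12 - (-3)·0.000) / (5) = -2.400
Iteration 2:
  x_1 = (10 - (4)·-2.400) / (7) = 2.800
  x_2 = (-12 - (-3)·1.429) / (5) = -1.543
Iteration 3:
  x_1 = (10 - (4)·-1.543) / (7) = 2.310
  x_2 = (-12 - (-3)·2.800) / (5) = -0.720

(2.310, -0.720)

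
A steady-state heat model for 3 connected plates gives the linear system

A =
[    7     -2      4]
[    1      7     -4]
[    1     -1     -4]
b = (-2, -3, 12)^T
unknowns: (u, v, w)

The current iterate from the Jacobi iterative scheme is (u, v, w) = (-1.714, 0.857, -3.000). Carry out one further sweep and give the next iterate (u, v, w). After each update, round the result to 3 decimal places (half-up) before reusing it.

(1.673, -1.898, -3.643)

One sweep:
  u = (-2 - (-2)·0.857 - (4)·-3.000) / (7) = 1.673
  v = (-3 - (1)·-1.714 - (-4)·-3.000) / (7) = -1.898
  w = (12 - (1)·-1.714 - (-1)·0.857) / (-4) = -3.643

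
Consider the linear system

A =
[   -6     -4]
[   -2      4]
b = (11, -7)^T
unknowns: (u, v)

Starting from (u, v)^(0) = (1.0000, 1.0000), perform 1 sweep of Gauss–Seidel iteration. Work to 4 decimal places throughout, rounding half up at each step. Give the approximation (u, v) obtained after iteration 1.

(-2.5000, -3.0000)

Iteration 1:
  u = (11 - (-4)·1.0000) / (-6) = -2.5000
  v = (-7 - (-2)·-2.5000) / (4) = -3.0000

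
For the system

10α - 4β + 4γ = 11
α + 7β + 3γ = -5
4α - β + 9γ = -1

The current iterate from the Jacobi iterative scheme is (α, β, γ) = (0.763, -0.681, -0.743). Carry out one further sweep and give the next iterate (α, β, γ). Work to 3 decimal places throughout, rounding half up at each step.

(1.125, -0.505, -0.526)

One sweep:
  α = (11 - (-4)·-0.681 - (4)·-0.743) / (10) = 1.125
  β = (-5 - (1)·0.763 - (3)·-0.743) / (7) = -0.505
  γ = (-1 - (4)·0.763 - (-1)·-0.681) / (9) = -0.526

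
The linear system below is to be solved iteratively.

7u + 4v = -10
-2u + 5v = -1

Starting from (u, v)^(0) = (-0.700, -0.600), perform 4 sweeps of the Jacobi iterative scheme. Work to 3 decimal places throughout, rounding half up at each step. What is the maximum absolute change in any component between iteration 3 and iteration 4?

Iteration 1:
  u = (-10 - (4)·-0.600) / (7) = -1.086
  v = (-1 - (-2)·-0.700) / (5) = -0.480
Iteration 2:
  u = (-10 - (4)·-0.480) / (7) = -1.154
  v = (-1 - (-2)·-1.086) / (5) = -0.634
Iteration 3:
  u = (-10 - (4)·-0.634) / (7) = -1.066
  v = (-1 - (-2)·-1.154) / (5) = -0.662
Iteration 4:
  u = (-10 - (4)·-0.662) / (7) = -1.050
  v = (-1 - (-2)·-1.066) / (5) = -0.626
Change: (0.016, 0.036) → max |·| = 0.036

0.036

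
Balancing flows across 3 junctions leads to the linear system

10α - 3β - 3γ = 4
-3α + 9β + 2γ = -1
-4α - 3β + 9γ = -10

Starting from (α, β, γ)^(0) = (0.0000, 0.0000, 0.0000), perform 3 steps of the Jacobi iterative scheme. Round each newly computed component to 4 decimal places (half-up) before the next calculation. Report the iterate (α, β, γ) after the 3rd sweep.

(0.1896, 0.1156, -1.0066)

Iteration 1:
  α = (4 - (-3)·0.0000 - (-3)·0.0000) / (10) = 0.4000
  β = (-1 - (-3)·0.0000 - (2)·0.0000) / (9) = -0.1111
  γ = (-10 - (-4)·0.0000 - (-3)·0.0000) / (9) = -1.1111
Iteration 2:
  α = (4 - (-3)·-0.1111 - (-3)·-1.1111) / (10) = 0.0333
  β = (-1 - (-3)·0.4000 - (2)·-1.1111) / (9) = 0.2691
  γ = (-10 - (-4)·0.4000 - (-3)·-0.1111) / (9) = -0.9704
Iteration 3:
  α = (4 - (-3)·0.2691 - (-3)·-0.9704) / (10) = 0.1896
  β = (-1 - (-3)·0.0333 - (2)·-0.9704) / (9) = 0.1156
  γ = (-10 - (-4)·0.0333 - (-3)·0.2691) / (9) = -1.0066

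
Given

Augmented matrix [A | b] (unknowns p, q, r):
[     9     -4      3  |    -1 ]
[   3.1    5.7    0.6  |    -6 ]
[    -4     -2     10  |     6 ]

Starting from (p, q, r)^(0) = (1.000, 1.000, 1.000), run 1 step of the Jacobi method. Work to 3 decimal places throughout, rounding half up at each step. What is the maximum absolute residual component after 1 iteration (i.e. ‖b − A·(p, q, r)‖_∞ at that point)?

Iteration 1:
  p = (-1 - (-4)·1.000 - (3)·1.000) / (9) = 0.000
  q = (-6 - (3.1)·1.000 - (0.6)·1.000) / (5.7) = -1.702
  r = (6 - (-4)·1.000 - (-2)·1.000) / (10) = 1.200
Residual b − A·x = (-11.408, 2.981, -9.404); ∞-norm = 11.408

11.408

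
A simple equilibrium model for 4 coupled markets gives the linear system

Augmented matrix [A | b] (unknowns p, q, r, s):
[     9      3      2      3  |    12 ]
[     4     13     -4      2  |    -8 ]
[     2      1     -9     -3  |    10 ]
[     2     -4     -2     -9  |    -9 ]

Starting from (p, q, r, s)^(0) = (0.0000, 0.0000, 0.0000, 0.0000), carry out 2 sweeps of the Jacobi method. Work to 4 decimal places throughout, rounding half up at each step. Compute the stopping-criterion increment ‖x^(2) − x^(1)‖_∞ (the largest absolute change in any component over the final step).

Iteration 1:
  p = (12 - (3)·0.0000 - (2)·0.0000 - (3)·0.0000) / (9) = 1.3333
  q = (-8 - (4)·0.0000 - (-4)·0.0000 - (2)·0.0000) / (13) = -0.6154
  r = (10 - (2)·0.0000 - (1)·0.0000 - (-3)·0.0000) / (-9) = -1.1111
  s = (-9 - (2)·0.0000 - (-4)·0.0000 - (-2)·0.0000) / (-9) = 1.0000
Iteration 2:
  p = (12 - (3)·-0.6154 - (2)·-1.1111 - (3)·1.0000) / (9) = 1.4520
  q = (-8 - (4)·1.3333 - (-4)·-1.1111 - (2)·1.0000) / (13) = -1.5214
  r = (10 - (2)·1.3333 - (1)·-0.6154 - (-3)·1.0000) / (-9) = -1.2165
  s = (-9 - (2)·1.3333 - (-4)·-0.6154 - (-2)·-1.1111) / (-9) = 1.8167
Change: (0.1187, -0.9060, -0.1054, 0.8167) → max |·| = 0.9060

0.9060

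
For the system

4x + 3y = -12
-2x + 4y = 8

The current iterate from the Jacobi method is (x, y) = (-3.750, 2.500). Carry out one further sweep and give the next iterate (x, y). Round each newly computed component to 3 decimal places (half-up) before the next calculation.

One sweep:
  x = (-12 - (3)·2.500) / (4) = -4.875
  y = (8 - (-2)·-3.750) / (4) = 0.125

(-4.875, 0.125)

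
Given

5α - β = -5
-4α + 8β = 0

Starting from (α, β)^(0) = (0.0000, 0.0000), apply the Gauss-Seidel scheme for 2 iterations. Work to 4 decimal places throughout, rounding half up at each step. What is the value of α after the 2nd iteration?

Iteration 1:
  α = (-5 - (-1)·0.0000) / (5) = -1.0000
  β = (0 - (-4)·-1.0000) / (8) = -0.5000
Iteration 2:
  α = (-5 - (-1)·-0.5000) / (5) = -1.1000
  β = (0 - (-4)·-1.1000) / (8) = -0.5500

-1.1000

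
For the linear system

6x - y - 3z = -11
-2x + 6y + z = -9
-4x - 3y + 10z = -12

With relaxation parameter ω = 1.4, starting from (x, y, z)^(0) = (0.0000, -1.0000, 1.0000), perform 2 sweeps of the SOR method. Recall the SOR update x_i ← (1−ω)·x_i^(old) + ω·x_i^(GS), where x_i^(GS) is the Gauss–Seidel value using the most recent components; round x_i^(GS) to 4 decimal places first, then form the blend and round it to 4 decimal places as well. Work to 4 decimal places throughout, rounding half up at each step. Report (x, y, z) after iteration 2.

(-5.5422, -2.4758, -4.0316)

Iteration 1:
  x: GS value = (-11 - (-1)·-1.0000 - (-3)·1.0000) / (6) = -1.5000;  x ← (1−ω)·0.0000 + ω·-1.5000 = -2.1000
  y: GS value = (-9 - (-2)·-2.1000 - (1)·1.0000) / (6) = -2.3667;  y ← (1−ω)·-1.0000 + ω·-2.3667 = -2.9134
  z: GS value = (-12 - (-4)·-2.1000 - (-3)·-2.9134) / (10) = -2.9140;  z ← (1−ω)·1.0000 + ω·-2.9140 = -4.4796
Iteration 2:
  x: GS value = (-11 - (-1)·-2.9134 - (-3)·-4.4796) / (6) = -4.5587;  x ← (1−ω)·-2.1000 + ω·-4.5587 = -5.5422
  y: GS value = (-9 - (-2)·-5.5422 - (1)·-4.4796) / (6) = -2.6008;  y ← (1−ω)·-2.9134 + ω·-2.6008 = -2.4758
  z: GS value = (-12 - (-4)·-5.5422 - (-3)·-2.4758) / (10) = -4.1596;  z ← (1−ω)·-4.4796 + ω·-4.1596 = -4.0316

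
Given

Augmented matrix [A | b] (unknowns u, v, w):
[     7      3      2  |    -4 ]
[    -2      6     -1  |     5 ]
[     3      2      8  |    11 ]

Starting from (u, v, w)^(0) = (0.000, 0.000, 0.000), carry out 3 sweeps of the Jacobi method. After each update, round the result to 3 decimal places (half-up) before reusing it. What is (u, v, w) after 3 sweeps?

(-1.340, 0.623, 1.652)

Iteration 1:
  u = (-4 - (3)·0.000 - (2)·0.000) / (7) = -0.571
  v = (5 - (-2)·0.000 - (-1)·0.000) / (6) = 0.833
  w = (11 - (3)·0.000 - (2)·0.000) / (8) = 1.375
Iteration 2:
  u = (-4 - (3)·0.833 - (2)·1.375) / (7) = -1.321
  v = (5 - (-2)·-0.571 - (-1)·1.375) / (6) = 0.872
  w = (11 - (3)·-0.571 - (2)·0.833) / (8) = 1.381
Iteration 3:
  u = (-4 - (3)·0.872 - (2)·1.381) / (7) = -1.340
  v = (5 - (-2)·-1.321 - (-1)·1.381) / (6) = 0.623
  w = (11 - (3)·-1.321 - (2)·0.872) / (8) = 1.652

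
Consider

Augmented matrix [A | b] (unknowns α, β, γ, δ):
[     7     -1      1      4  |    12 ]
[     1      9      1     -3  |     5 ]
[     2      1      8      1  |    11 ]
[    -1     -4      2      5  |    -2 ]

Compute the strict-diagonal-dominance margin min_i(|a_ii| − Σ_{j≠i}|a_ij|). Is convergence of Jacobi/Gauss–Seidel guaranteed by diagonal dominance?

-2

row 1: |7| − (1+1+4) = 1
row 2: |9| − (1+1+3) = 4
row 3: |8| − (2+1+1) = 4
row 4: |5| − (1+4+2) = -2
minimum over rows = -2 → not strictly diagonally dominant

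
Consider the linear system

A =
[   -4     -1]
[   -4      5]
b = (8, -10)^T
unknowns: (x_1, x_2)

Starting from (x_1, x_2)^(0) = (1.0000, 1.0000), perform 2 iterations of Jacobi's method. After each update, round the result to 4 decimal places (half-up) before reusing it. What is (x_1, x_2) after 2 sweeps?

(-1.7000, -3.8000)

Iteration 1:
  x_1 = (8 - (-1)·1.0000) / (-4) = -2.2500
  x_2 = (-10 - (-4)·1.0000) / (5) = -1.2000
Iteration 2:
  x_1 = (8 - (-1)·-1.2000) / (-4) = -1.7000
  x_2 = (-10 - (-4)·-2.2500) / (5) = -3.8000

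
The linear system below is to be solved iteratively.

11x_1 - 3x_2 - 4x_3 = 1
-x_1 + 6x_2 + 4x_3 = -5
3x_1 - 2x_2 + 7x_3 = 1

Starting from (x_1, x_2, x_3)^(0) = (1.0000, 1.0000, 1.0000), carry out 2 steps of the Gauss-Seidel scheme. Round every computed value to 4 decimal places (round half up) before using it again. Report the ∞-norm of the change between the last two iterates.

1.2171

Iteration 1:
  x_1 = (1 - (-3)·1.0000 - (-4)·1.0000) / (11) = 0.7273
  x_2 = (-5 - (-1)·0.7273 - (4)·1.0000) / (6) = -1.3788
  x_3 = (1 - (3)·0.7273 - (-2)·-1.3788) / (7) = -0.5628
Iteration 2:
  x_1 = (1 - (-3)·-1.3788 - (-4)·-0.5628) / (11) = -0.4898
  x_2 = (-5 - (-1)·-0.4898 - (4)·-0.5628) / (6) = -0.5398
  x_3 = (1 - (3)·-0.4898 - (-2)·-0.5398) / (7) = 0.1985
Change: (-1.2171, 0.8390, 0.7613) → max |·| = 1.2171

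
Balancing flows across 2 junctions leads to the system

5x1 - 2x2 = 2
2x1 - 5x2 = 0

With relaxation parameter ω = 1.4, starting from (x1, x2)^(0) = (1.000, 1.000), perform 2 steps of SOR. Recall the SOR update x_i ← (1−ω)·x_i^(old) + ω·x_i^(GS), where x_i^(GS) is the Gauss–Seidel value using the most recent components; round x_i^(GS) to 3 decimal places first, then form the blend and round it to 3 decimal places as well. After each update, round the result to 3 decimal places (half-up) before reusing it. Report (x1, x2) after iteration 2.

Iteration 1:
  x1: GS value = (2 - (-2)·1.000) / (5) = 0.800;  x1 ← (1−ω)·1.000 + ω·0.800 = 0.720
  x2: GS value = (0 - (2)·0.720) / (-5) = 0.288;  x2 ← (1−ω)·1.000 + ω·0.288 = 0.003
Iteration 2:
  x1: GS value = (2 - (-2)·0.003) / (5) = 0.401;  x1 ← (1−ω)·0.720 + ω·0.401 = 0.273
  x2: GS value = (0 - (2)·0.273) / (-5) = 0.109;  x2 ← (1−ω)·0.003 + ω·0.109 = 0.151

(0.273, 0.151)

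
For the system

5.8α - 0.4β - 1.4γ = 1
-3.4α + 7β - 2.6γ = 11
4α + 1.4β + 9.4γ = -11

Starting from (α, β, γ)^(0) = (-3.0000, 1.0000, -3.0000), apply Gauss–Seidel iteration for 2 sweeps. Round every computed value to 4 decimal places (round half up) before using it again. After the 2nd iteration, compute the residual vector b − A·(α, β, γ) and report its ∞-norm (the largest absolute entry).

0.8443

Iteration 1:
  α = (1 - (-0.4)·1.0000 - (-1.4)·-3.0000) / (5.8) = -0.4828
  β = (11 - (-3.4)·-0.4828 - (-2.6)·-3.0000) / (7) = 0.2226
  γ = (-11 - (4)·-0.4828 - (1.4)·0.2226) / (9.4) = -0.9979
Iteration 2:
  α = (1 - (-0.4)·0.2226 - (-1.4)·-0.9979) / (5.8) = -0.0531
  β = (11 - (-3.4)·-0.0531 - (-2.6)·-0.9979) / (7) = 1.1750
  γ = (-11 - (4)·-0.0531 - (1.4)·1.1750) / (9.4) = -1.3226
Residual b − A·x = (-0.0737, -0.8443, -0.0002); ∞-norm = 0.8443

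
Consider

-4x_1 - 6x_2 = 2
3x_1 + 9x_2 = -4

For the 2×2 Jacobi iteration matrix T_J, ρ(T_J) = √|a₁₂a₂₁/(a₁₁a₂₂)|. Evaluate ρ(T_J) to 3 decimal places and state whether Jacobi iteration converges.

0.707

a₁₂a₂₁/(a₁₁a₂₂) = (-6)·(3) / ((-4)·(9)) = 0.500000
ρ = √|0.500000| = √0.500000 = 0.707
ρ < 1, so Jacobi converges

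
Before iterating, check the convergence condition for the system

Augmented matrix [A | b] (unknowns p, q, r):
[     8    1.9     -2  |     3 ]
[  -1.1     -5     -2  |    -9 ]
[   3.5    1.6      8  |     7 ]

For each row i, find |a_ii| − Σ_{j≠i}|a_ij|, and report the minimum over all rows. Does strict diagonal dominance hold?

row 1: |8| − (1.9+2) = 4.1
row 2: |-5| − (1.1+2) = 1.9
row 3: |8| − (3.5+1.6) = 2.9
minimum over rows = 1.9 → strictly diagonally dominant (convergence guaranteed)

1.9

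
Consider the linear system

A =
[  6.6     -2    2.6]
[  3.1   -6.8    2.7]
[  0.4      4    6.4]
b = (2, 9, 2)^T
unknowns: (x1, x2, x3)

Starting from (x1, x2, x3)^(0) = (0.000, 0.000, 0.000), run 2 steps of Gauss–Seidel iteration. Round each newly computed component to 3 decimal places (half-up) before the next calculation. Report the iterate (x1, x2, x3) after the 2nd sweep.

Iteration 1:
  x1 = (2 - (-2)·0.000 - (2.6)·0.000) / (6.6) = 0.303
  x2 = (9 - (3.1)·0.303 - (2.7)·0.000) / (-6.8) = -1.185
  x3 = (2 - (0.4)·0.303 - (4)·-1.185) / (6.4) = 1.034
Iteration 2:
  x1 = (2 - (-2)·-1.185 - (2.6)·1.034) / (6.6) = -0.463
  x2 = (9 - (3.1)·-0.463 - (2.7)·1.034) / (-6.8) = -1.124
  x3 = (2 - (0.4)·-0.463 - (4)·-1.124) / (6.4) = 1.044

(-0.463, -1.124, 1.044)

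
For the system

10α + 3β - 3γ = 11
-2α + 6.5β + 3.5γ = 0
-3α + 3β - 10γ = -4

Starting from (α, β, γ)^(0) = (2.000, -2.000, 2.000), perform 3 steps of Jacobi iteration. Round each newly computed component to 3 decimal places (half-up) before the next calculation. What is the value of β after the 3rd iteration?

0.538

Iteration 1:
  α = (11 - (3)·-2.000 - (-3)·2.000) / (10) = 2.300
  β = (0 - (-2)·2.000 - (3.5)·2.000) / (6.5) = -0.462
  γ = (-4 - (-3)·2.000 - (3)·-2.000) / (-10) = -0.800
Iteration 2:
  α = (11 - (3)·-0.462 - (-3)·-0.800) / (10) = 0.999
  β = (0 - (-2)·2.300 - (3.5)·-0.800) / (6.5) = 1.138
  γ = (-4 - (-3)·2.300 - (3)·-0.462) / (-10) = -0.429
Iteration 3:
  α = (11 - (3)·1.138 - (-3)·-0.429) / (10) = 0.630
  β = (0 - (-2)·0.999 - (3.5)·-0.429) / (6.5) = 0.538
  γ = (-4 - (-3)·0.999 - (3)·1.138) / (-10) = 0.442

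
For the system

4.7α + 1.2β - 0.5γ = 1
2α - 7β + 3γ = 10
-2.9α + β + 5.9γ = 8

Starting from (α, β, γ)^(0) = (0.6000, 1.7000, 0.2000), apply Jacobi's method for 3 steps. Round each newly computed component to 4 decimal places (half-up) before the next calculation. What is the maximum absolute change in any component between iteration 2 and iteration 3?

0.3754

Iteration 1:
  α = (1 - (1.2)·1.7000 - (-0.5)·0.2000) / (4.7) = -0.2000
  β = (10 - (2)·0.6000 - (3)·0.2000) / (-7) = -1.1714
  γ = (8 - (-2.9)·0.6000 - (1)·1.7000) / (5.9) = 1.3627
Iteration 2:
  α = (1 - (1.2)·-1.1714 - (-0.5)·1.3627) / (4.7) = 0.6568
  β = (10 - (2)·-0.2000 - (3)·1.3627) / (-7) = -0.9017
  γ = (8 - (-2.9)·-0.2000 - (1)·-1.1714) / (5.9) = 1.4562
Iteration 3:
  α = (1 - (1.2)·-0.9017 - (-0.5)·1.4562) / (4.7) = 0.5979
  β = (10 - (2)·0.6568 - (3)·1.4562) / (-7) = -0.6168
  γ = (8 - (-2.9)·0.6568 - (1)·-0.9017) / (5.9) = 1.8316
Change: (-0.0589, 0.2849, 0.3754) → max |·| = 0.3754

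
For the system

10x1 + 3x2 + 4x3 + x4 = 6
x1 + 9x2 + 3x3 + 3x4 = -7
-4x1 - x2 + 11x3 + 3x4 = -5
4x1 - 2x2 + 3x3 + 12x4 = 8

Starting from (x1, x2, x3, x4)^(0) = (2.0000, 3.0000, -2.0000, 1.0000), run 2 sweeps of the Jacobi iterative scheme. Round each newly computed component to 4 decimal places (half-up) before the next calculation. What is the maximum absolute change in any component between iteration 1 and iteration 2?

Iteration 1:
  x1 = (6 - (3)·3.0000 - (4)·-2.0000 - (1)·1.0000) / (10) = 0.4000
  x2 = (-7 - (1)·2.0000 - (3)·-2.0000 - (3)·1.0000) / (9) = -0.6667
  x3 = (-5 - (-4)·2.0000 - (-1)·3.0000 - (3)·1.0000) / (11) = 0.2727
  x4 = (8 - (4)·2.0000 - (-2)·3.0000 - (3)·-2.0000) / (12) = 1.0000
Iteration 2:
  x1 = (6 - (3)·-0.6667 - (4)·0.2727 - (1)·1.0000) / (10) = 0.5909
  x2 = (-7 - (1)·0.4000 - (3)·0.2727 - (3)·1.0000) / (9) = -1.2465
  x3 = (-5 - (-4)·0.4000 - (-1)·-0.6667 - (3)·1.0000) / (11) = -0.6424
  x4 = (8 - (4)·0.4000 - (-2)·-0.6667 - (3)·0.2727) / (12) = 0.3540
Change: (0.1909, -0.5798, -0.9151, -0.6460) → max |·| = 0.9151

0.9151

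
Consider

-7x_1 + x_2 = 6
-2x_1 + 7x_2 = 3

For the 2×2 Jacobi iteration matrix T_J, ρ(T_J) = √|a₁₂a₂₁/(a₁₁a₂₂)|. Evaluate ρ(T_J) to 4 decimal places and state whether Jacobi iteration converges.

0.2020

a₁₂a₂₁/(a₁₁a₂₂) = (1)·(-2) / ((-7)·(7)) = 0.040816
ρ = √|0.040816| = √0.040816 = 0.2020
ρ < 1, so Jacobi converges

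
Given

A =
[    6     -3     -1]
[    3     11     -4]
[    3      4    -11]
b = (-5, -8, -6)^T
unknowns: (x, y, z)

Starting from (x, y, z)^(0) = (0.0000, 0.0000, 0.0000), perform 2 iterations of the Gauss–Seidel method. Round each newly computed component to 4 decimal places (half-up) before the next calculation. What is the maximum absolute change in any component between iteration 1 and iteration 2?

0.2273

Iteration 1:
  x = (-5 - (-3)·0.0000 - (-1)·0.0000) / (6) = -0.8333
  y = (-8 - (3)·-0.8333 - (-4)·0.0000) / (11) = -0.5000
  z = (-6 - (3)·-0.8333 - (4)·-0.5000) / (-11) = 0.1364
Iteration 2:
  x = (-5 - (-3)·-0.5000 - (-1)·0.1364) / (6) = -1.0606
  y = (-8 - (3)·-1.0606 - (-4)·0.1364) / (11) = -0.3884
  z = (-6 - (3)·-1.0606 - (4)·-0.3884) / (-11) = 0.1150
Change: (-0.2273, 0.1116, -0.0214) → max |·| = 0.2273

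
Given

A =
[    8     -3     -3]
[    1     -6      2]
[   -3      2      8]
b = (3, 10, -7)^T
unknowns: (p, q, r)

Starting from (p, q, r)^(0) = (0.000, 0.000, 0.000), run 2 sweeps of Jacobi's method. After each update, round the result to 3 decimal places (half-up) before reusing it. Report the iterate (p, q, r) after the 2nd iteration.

(-0.578, -1.896, -0.318)

Iteration 1:
  p = (3 - (-3)·0.000 - (-3)·0.000) / (8) = 0.375
  q = (10 - (1)·0.000 - (2)·0.000) / (-6) = -1.667
  r = (-7 - (-3)·0.000 - (2)·0.000) / (8) = -0.875
Iteration 2:
  p = (3 - (-3)·-1.667 - (-3)·-0.875) / (8) = -0.578
  q = (10 - (1)·0.375 - (2)·-0.875) / (-6) = -1.896
  r = (-7 - (-3)·0.375 - (2)·-1.667) / (8) = -0.318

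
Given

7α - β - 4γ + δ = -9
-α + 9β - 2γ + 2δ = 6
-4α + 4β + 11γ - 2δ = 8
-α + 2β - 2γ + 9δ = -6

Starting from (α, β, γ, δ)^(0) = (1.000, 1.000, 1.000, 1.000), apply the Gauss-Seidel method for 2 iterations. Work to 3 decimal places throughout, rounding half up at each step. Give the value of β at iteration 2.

Iteration 1:
  α = (-9 - (-1)·1.000 - (-4)·1.000 - (1)·1.000) / (7) = -0.714
  β = (6 - (-1)·-0.714 - (-2)·1.000 - (2)·1.000) / (9) = 0.587
  γ = (8 - (-4)·-0.714 - (4)·0.587 - (-2)·1.000) / (11) = 0.436
  δ = (-6 - (-1)·-0.714 - (2)·0.587 - (-2)·0.436) / (9) = -0.780
Iteration 2:
  α = (-9 - (-1)·0.587 - (-4)·0.436 - (1)·-0.780) / (7) = -0.841
  β = (6 - (-1)·-0.841 - (-2)·0.436 - (2)·-0.780) / (9) = 0.843
  γ = (8 - (-4)·-0.841 - (4)·0.843 - (-2)·-0.780) / (11) = -0.027
  δ = (-6 - (-1)·-0.841 - (2)·0.843 - (-2)·-0.027) / (9) = -0.953

0.843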